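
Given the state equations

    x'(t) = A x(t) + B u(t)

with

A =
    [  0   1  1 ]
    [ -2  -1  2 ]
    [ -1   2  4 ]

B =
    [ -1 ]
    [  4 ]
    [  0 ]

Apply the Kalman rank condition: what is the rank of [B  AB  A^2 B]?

3

AB = [[4], [-2], [9]]
A^2B = [[7], [12], [28]]
Controllability matrix C = [B  AB  A^2B] = [[-1, 4, 7], [4, -2, 12], [0, 9, 28]]
det(C) = (-1)·((-2)·28 - 12·9) - 4·(4·28 - 12·0) + 7·(4·9 - (-2)·0) = (-1)·(-164) - 4·112 + 7·36 = -32 ≠ 0, so rank(C) = 3.
rank(C) = 3 = n, so the pair (A, B) is completely controllable.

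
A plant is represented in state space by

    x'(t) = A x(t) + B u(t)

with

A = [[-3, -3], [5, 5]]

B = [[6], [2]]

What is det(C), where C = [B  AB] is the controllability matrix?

AB = [[-24], [40]]
Controllability matrix C = [B  AB] = [[6, -24], [2, 40]]
det(C) = 6·40 - (-24)·2 = 240 - (-48) = 288
Since det(C) ≠ 0, rank(C) = 2 and the system is completely controllable.

288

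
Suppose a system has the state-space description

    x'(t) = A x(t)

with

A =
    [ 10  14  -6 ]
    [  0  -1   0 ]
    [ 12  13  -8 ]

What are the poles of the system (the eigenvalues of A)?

det(sI - A) = s^3 - (tr A)s^2 + (M11 + M22 + M33)s - det A, where Mii is the 2×2 principal minor of A obtained by deleting row i and column i.
tr A = 10 + (-1) + (-8) = 1; M11 = (-1)·(-8) - 0·13 = 8 - 0 = 8; M22 = 10·(-8) - (-6)·12 = -80 - (-72) = -8; M33 = 10·(-1) - 14·0 = -10 - 0 = -10; sum of minors = -10.
det A = 10·((-1)·(-8) - 0·13) - 14·(0·(-8) - 0·12) + (-6)·(0·13 - (-1)·12) = 10·8 - 14·0 + (-6)·12 = 8.
So p(s) = det(sI - A) = s^3 - s^2 - 10s - 8.
Rational-root test: any integer root divides -8. Testing small divisors, s = -1 works: p(-1) = -1 + (-1) + 10 + (-8) = 0, so (s + 1) is a factor.
Dividing, p(s) = (s + 1)(s^2 - 2s - 8).
Factor s^2 - 2s - 8: two numbers with sum 2 and product -8 are 4 and -2, so s^2 - 2s - 8 = (s - 4)(s + 2).
Hence p(s) = (s - 4) (s + 1) (s + 2), with roots -2, -1, 4.
At least one eigenvalue has non-negative real part, so the system is not asymptotically stable.

-2, -1, 4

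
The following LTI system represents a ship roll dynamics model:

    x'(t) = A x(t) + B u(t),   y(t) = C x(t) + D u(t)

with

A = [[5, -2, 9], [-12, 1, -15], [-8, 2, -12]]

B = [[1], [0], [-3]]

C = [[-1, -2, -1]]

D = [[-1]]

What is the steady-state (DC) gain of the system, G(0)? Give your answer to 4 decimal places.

G(0) = C(-A)^{-1}B + D = -C A^{-1} B + D.
det A = -6, so A^{-1} = (1/-6)·adj(A) = [[-3, 1, -7/2], [4, -2, 11/2], [8/3, -1, 19/6]]
A^{-1} B = [15/2, -25/2, -41/6]^T
C A^{-1} B = 73/3
G(0) = D - C A^{-1} B = -1 - (73/3) = -76/3 ≈ -25.3333

-25.3333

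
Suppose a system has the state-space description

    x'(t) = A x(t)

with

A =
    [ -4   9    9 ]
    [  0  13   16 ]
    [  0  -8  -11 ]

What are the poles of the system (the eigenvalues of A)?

-4, -3, 5

det(sI - A) = s^3 - (tr A)s^2 + (M11 + M22 + M33)s - det A, where Mii is the 2×2 principal minor of A obtained by deleting row i and column i.
tr A = (-4) + 13 + (-11) = -2; M11 = 13·(-11) - 16·(-8) = -143 - (-128) = -15; M22 = (-4)·(-11) - 9·0 = 44 - 0 = 44; M33 = (-4)·13 - 9·0 = -52 - 0 = -52; sum of minors = -23.
det A = (-4)·(13·(-11) - 16·(-8)) - 9·(0·(-11) - 16·0) + 9·(0·(-8) - 13·0) = (-4)·(-15) - 9·0 + 9·0 = 60.
So p(s) = det(sI - A) = s^3 + 2s^2 - 23s - 60.
Rational-root test: any integer root divides -60. Testing small divisors, s = -3 works: p(-3) = -27 + 18 + 69 + (-60) = 0, so (s + 3) is a factor.
Dividing, p(s) = (s + 3)(s^2 - s - 20).
Factor s^2 - s - 20: two numbers with sum 1 and product -20 are 5 and -4, so s^2 - s - 20 = (s - 5)(s + 4).
Hence p(s) = (s - 5) (s + 3) (s + 4), with roots -4, -3, 5.
At least one eigenvalue has non-negative real part, so the system is not asymptotically stable.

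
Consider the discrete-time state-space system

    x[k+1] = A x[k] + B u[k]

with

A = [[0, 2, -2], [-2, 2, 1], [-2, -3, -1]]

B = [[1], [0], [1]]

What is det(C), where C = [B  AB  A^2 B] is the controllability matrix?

AB = [[-2], [-1], [-3]]
A^2B = [[4], [-1], [10]]
Controllability matrix C = [B  AB  A^2B] = [[1, -2, 4], [0, -1, -1], [1, -3, 10]]
Expanding along the first row, det(C) = 1·((-1)·10 - (-1)·(-3)) - (-2)·(0·10 - (-1)·1) + 4·(0·(-3) - (-1)·1) = 1·(-13) - (-2)·1 + 4·1 = -7
Since det(C) ≠ 0, rank(C) = 3 and the system is completely controllable.

-7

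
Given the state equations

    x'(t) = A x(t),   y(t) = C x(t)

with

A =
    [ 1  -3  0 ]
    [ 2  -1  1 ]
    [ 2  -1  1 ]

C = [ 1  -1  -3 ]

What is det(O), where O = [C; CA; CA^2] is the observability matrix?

CA = [[-7, 1, -4]]
CA^2 = [[-13, 24, -3]]
Observability matrix O = [C; CA; CA^2] = [[1, -1, -3], [-7, 1, -4], [-13, 24, -3]]
Expanding along the first row, det(O) = 1·(1·(-3) - (-4)·24) - (-1)·((-7)·(-3) - (-4)·(-13)) + (-3)·((-7)·24 - 1·(-13)) = 1·93 - (-1)·(-31) + (-3)·(-155) = 527
Since det(O) ≠ 0, rank(O) = 3 and the system is completely observable.

527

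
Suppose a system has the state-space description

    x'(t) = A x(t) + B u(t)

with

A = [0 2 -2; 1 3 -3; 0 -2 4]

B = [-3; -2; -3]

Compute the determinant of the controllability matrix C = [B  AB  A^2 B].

-652

AB = [[2], [0], [-8]]
A^2B = [[16], [26], [-32]]
Controllability matrix C = [B  AB  A^2B] = [[-3, 2, 16], [-2, 0, 26], [-3, -8, -32]]
Expanding along the first row, det(C) = (-3)·(0·(-32) - 26·(-8)) - 2·((-2)·(-32) - 26·(-3)) + 16·((-2)·(-8) - 0·(-3)) = (-3)·208 - 2·142 + 16·16 = -652
Since det(C) ≠ 0, rank(C) = 3 and the system is completely controllable.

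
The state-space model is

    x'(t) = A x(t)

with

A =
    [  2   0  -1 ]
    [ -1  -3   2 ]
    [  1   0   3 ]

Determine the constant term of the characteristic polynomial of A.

Expand det(sI - A) for the 3×3 matrix.
p(s) = s^3 - 2s^2 - 8s + 21.
(Check: constant term = det(-A) = (-1)^3 det A = 21; coefficient of s^2 = -tr A = -2.)
The constant term is 21.

21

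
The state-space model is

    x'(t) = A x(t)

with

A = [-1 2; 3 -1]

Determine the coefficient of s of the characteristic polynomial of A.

2

For a 2×2 matrix, det(sI - A) = s^2 - (tr A)s + det A.
tr A = -2, det A = -5.
So p(s) = s^2 + 2s - 5.
The coefficient of s is 2.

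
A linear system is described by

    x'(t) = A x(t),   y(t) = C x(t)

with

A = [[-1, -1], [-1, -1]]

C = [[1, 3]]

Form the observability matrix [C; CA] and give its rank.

CA = [[-4, -4]]
Observability matrix O = [C; CA] = [[1, 3], [-4, -4]]
det(O) = 1·(-4) - 3·(-4) = -4 - (-12) = 8 ≠ 0, so rank(O) = 2.
rank(O) = 2 = n, so the pair (A, C) is completely observable.

2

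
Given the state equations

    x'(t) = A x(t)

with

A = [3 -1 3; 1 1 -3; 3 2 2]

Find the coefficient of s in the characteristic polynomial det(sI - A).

9

Expand det(sI - A) for the 3×3 matrix.
p(s) = s^3 - 6s^2 + 9s - 32.
(Check: constant term = det(-A) = (-1)^3 det A = -32; coefficient of s^2 = -tr A = -6.)
The coefficient of s is 9.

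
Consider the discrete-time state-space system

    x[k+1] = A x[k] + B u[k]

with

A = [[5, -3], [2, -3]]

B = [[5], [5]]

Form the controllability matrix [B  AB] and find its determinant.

-75

AB = [[10], [-5]]
Controllability matrix C = [B  AB] = [[5, 10], [5, -5]]
det(C) = 5·(-5) - 10·5 = -25 - 50 = -75
Since det(C) ≠ 0, rank(C) = 2 and the system is completely controllable.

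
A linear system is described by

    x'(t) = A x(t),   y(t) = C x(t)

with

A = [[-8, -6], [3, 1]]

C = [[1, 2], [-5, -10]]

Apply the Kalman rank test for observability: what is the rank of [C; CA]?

1

CA = [[-2, -4], [10, 20]]
Observability matrix O = [C; CA] = [[1, 2], [-5, -10], [-2, -4], [10, 20]]
Every row of O is a scalar multiple of row 1 = [1, 2] (multipliers 1, -5, -2, 10), so the rows span a one-dimensional space.
O ≠ 0, hence rank(O) = 1.
rank(O) = 1 < n = 2, so the pair (A, C) is not completely observable.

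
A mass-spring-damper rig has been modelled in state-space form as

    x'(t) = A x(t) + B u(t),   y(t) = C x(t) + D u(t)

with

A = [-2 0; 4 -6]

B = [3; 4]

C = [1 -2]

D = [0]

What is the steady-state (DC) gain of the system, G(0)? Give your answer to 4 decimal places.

G(0) = C(-A)^{-1}B + D = -C A^{-1} B + D.
det A = 12, so A^{-1} = (1/12)·adj(A) = [[-1/2, 0], [-1/3, -1/6]]
A^{-1} B = [-3/2, -5/3]^T
C A^{-1} B = 11/6
G(0) = D - C A^{-1} B = 0 - (11/6) = -11/6 ≈ -1.8333

-1.8333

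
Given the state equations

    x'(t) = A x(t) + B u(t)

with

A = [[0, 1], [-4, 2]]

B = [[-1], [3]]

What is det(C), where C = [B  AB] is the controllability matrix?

AB = [[3], [10]]
Controllability matrix C = [B  AB] = [[-1, 3], [3, 10]]
det(C) = (-1)·10 - 3·3 = -10 - 9 = -19
Since det(C) ≠ 0, rank(C) = 2 and the system is completely controllable.

-19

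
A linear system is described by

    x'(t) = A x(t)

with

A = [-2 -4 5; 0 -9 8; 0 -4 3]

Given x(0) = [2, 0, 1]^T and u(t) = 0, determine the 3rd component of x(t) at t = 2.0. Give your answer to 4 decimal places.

det(sI - A) = s^3 - (tr A)s^2 + (M11 + M22 + M33)s - det A, where Mii is the 2×2 principal minor of A obtained by deleting row i and column i.
tr A = (-2) + (-9) + 3 = -8; M11 = (-9)·3 - 8·(-4) = -27 - (-32) = 5; M22 = (-2)·3 - 5·0 = -6 - 0 = -6; M33 = (-2)·(-9) - (-4)·0 = 18 - 0 = 18; sum of minors = 17.
det A = (-2)·((-9)·3 - 8·(-4)) - (-4)·(0·3 - 8·0) + 5·(0·(-4) - (-9)·0) = (-2)·5 - (-4)·0 + 5·0 = -10.
So p(s) = det(sI - A) = s^3 + 8s^2 + 17s + 10.
Rational-root test: any integer root divides 10. Testing small divisors, s = -1 works: p(-1) = -1 + 8 + (-17) + 10 = 0, so (s + 1) is a factor.
Dividing, p(s) = (s + 1)(s^2 + 7s + 10).
Factor s^2 + 7s + 10: two numbers with sum -7 and product 10 are -2 and -5, so s^2 + 7s + 10 = (s + 2)(s + 5).
Hence p(s) = (s + 1) (s + 2) (s + 5), with roots -5, -2, -1.
The eigenvalues -5, -2, -1 are distinct and real, so A is diagonalisable and x(t) = e^{At} x(0) = V diag(e^{λ_i t}) V^{-1} x(0), where the columns of V are the eigenvectors.
λ = -5: A - (-5)I = [[3, -4, 5], [0, -4, 8], [0, -4, 8]]. v must be orthogonal to every row; (row 1) × (row 2) = [-12, -24, -12], so take v_1 = [1, 2, 1]^T.
λ = -2: A - (-2)I = [[0, -4, 5], [0, -7, 8], [0, -4, 5]]. v must be orthogonal to every row; (row 1) × (row 2) = [3, 0, 0], so take v_2 = [1, 0, 0]^T.
λ = -1: A - (-1)I = [[-1, -4, 5], [0, -8, 8], [0, -4, 4]]. v must be orthogonal to every row; (row 1) × (row 2) = [8, 8, 8], so take v_3 = [1, 1, 1]^T.
V = [v_1 v_2 v_3] = [[1, 1, 1], [2, 0, 1], [1, 0, 1]] has det V = -1, so V^{-1} = adj(V)/det V = [[0, 1, -1], [1, 0, -1], [0, -1, 2]].
Modal coordinates z(0) = V^{-1} x(0): 0·2 + 1·0 + (-1)·1 = -1; 1·2 + 0·0 + (-1)·1 = 1; 0·2 + (-1)·0 + 2·1 = 2; so z(0) = [-1, 1, 2]^T.
x_3(t) = Σ_i (v_i)_3 · z_i(0) · e^{λ_i t} (row 3 of V times the modal terms).
x_3(2.0) = 1·(-1)·e^{-5·2.0} + 0·1·e^{-2·2.0} + 1·2·e^{-1·2.0} = (-1)·0.000045 + 0·0.018316 + 2·0.135335 = 0.2706.

0.2706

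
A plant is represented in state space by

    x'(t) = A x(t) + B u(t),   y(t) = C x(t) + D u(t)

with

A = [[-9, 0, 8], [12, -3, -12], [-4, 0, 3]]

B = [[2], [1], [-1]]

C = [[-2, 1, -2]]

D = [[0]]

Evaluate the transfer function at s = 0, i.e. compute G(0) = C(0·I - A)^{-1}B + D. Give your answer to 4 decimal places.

15.1333

G(0) = C(-A)^{-1}B + D = -C A^{-1} B + D.
det A = -15, so A^{-1} = (1/-15)·adj(A) = [[3/5, 0, -8/5], [-4/5, -1/3, 4/5], [4/5, 0, -9/5]]
A^{-1} B = [14/5, -41/15, 17/5]^T
C A^{-1} B = -227/15
G(0) = D - C A^{-1} B = 0 - (-227/15) = 227/15 ≈ 15.1333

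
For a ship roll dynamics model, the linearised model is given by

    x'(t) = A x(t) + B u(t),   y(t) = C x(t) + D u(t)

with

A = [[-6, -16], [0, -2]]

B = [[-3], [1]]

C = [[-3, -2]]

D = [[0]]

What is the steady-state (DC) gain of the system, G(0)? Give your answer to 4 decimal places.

G(0) = C(-A)^{-1}B + D = -C A^{-1} B + D.
det A = 12, so A^{-1} = (1/12)·adj(A) = [[-1/6, 4/3], [0, -1/2]]
A^{-1} B = [11/6, -1/2]^T
C A^{-1} B = -9/2
G(0) = D - C A^{-1} B = 0 - (-9/2) = 9/2 ≈ 4.5000

4.5000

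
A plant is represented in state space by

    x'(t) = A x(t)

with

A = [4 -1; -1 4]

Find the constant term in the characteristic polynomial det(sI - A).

For a 2×2 matrix, det(sI - A) = s^2 - (tr A)s + det A.
tr A = 8, det A = 15.
So p(s) = s^2 - 8s + 15.
The constant term is 15.

15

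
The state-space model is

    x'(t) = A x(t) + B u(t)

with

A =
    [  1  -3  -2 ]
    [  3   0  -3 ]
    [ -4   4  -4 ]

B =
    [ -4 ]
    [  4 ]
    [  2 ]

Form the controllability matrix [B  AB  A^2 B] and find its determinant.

AB = [[-20], [-18], [24]]
A^2B = [[-14], [-132], [-88]]
Controllability matrix C = [B  AB  A^2B] = [[-4, -20, -14], [4, -18, -132], [2, 24, -88]]
Expanding along the first row, det(C) = (-4)·((-18)·(-88) - (-132)·24) - (-20)·(4·(-88) - (-132)·2) + (-14)·(4·24 - (-18)·2) = (-4)·4752 - (-20)·(-88) + (-14)·132 = -22616
Since det(C) ≠ 0, rank(C) = 3 and the system is completely controllable.

-22616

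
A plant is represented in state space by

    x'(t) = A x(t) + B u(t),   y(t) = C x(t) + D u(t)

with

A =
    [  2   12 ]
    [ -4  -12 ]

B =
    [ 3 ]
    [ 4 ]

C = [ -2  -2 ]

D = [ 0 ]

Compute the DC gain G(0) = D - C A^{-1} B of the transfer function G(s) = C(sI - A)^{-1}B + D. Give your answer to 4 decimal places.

G(0) = C(-A)^{-1}B + D = -C A^{-1} B + D.
det A = 24, so A^{-1} = (1/24)·adj(A) = [[-1/2, -1/2], [1/6, 1/12]]
A^{-1} B = [-7/2, 5/6]^T
C A^{-1} B = 16/3
G(0) = D - C A^{-1} B = 0 - (16/3) = -16/3 ≈ -5.3333

-5.3333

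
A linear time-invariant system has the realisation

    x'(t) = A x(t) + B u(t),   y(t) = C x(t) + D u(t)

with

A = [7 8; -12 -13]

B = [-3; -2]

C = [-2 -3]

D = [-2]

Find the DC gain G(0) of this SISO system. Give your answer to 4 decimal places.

G(0) = C(-A)^{-1}B + D = -C A^{-1} B + D.
det A = 5, so A^{-1} = (1/5)·adj(A) = [[-13/5, -8/5], [12/5, 7/5]]
A^{-1} B = [11, -10]^T
C A^{-1} B = 8
G(0) = D - C A^{-1} B = -2 - (8) = -10

-10.0000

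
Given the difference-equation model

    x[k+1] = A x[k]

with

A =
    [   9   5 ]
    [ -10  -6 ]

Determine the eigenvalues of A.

-1, 4

det(zI - A) = z^2 - (tr A)z + det A, with tr A = 9 + (-6) = 3 and det A = 9·(-6) - 5·(-10) = -54 - (-50) = -4.
So p(z) = det(zI - A) = z^2 - 3z - 4.
Factor z^2 - 3z - 4: two numbers with sum 3 and product -4 are 4 and -1, so z^2 - 3z - 4 = (z - 4)(z + 1).
Hence p(z) = (z - 4) (z + 1), with roots -1, 4.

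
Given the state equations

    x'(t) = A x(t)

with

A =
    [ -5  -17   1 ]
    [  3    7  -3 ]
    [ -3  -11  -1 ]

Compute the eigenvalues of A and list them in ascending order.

det(sI - A) = s^3 - (tr A)s^2 + (M11 + M22 + M33)s - det A, where Mii is the 2×2 principal minor of A obtained by deleting row i and column i.
tr A = (-5) + 7 + (-1) = 1; M11 = 7·(-1) - (-3)·(-11) = -7 - 33 = -40; M22 = (-5)·(-1) - 1·(-3) = 5 - (-3) = 8; M33 = (-5)·7 - (-17)·3 = -35 - (-51) = 16; sum of minors = -16.
det A = (-5)·(7·(-1) - (-3)·(-11)) - (-17)·(3·(-1) - (-3)·(-3)) + 1·(3·(-11) - 7·(-3)) = (-5)·(-40) - (-17)·(-12) + 1·(-12) = -16.
So p(s) = det(sI - A) = s^3 - s^2 - 16s + 16.
Rational-root test: any integer root divides 16. Testing small divisors, s = 1 works: p(1) = 1 + (-1) + (-16) + 16 = 0, so (s - 1) is a factor.
Dividing, p(s) = (s - 1)(s^2 - 16).
Factor s^2 - 16: two numbers with sum 0 and product -16 are 4 and -4, so s^2 - 16 = (s - 4)(s + 4).
Hence p(s) = (s - 4) (s - 1) (s + 4), with roots -4, 1, 4.
At least one eigenvalue has non-negative real part, so the system is not asymptotically stable.

-4, 1, 4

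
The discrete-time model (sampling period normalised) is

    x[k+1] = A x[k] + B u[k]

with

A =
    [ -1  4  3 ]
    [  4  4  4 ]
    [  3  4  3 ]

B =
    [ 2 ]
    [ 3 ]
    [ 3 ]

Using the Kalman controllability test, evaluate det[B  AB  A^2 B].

AB = [[19], [32], [27]]
A^2B = [[190], [312], [266]]
Controllability matrix C = [B  AB  A^2B] = [[2, 19, 190], [3, 32, 312], [3, 27, 266]]
Expanding along the first row, det(C) = 2·(32·266 - 312·27) - 19·(3·266 - 312·3) + 190·(3·27 - 32·3) = 2·88 - 19·(-138) + 190·(-15) = -52
Since det(C) ≠ 0, rank(C) = 3 and the system is completely controllable.

-52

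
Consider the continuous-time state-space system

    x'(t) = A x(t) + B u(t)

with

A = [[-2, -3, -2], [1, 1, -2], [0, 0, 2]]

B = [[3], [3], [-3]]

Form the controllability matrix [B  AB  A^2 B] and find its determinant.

-189

AB = [[-9], [12], [-6]]
A^2B = [[-6], [15], [-12]]
Controllability matrix C = [B  AB  A^2B] = [[3, -9, -6], [3, 12, 15], [-3, -6, -12]]
Expanding along the first row, det(C) = 3·(12·(-12) - 15·(-6)) - (-9)·(3·(-12) - 15·(-3)) + (-6)·(3·(-6) - 12·(-3)) = 3·(-54) - (-9)·9 + (-6)·18 = -189
Since det(C) ≠ 0, rank(C) = 3 and the system is completely controllable.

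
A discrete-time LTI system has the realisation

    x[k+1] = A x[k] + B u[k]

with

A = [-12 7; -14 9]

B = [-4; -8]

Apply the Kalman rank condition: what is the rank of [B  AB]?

1

AB = [[-8], [-16]]
Controllability matrix C = [B  AB] = [[-4, -8], [-8, -16]]
Every column of C is a scalar multiple of column 1 = [-4, -8] (multipliers 1, 2), so the columns span a one-dimensional space.
C ≠ 0, hence rank(C) = 1.
rank(C) = 1 < n = 2, so the pair (A, B) is not completely controllable.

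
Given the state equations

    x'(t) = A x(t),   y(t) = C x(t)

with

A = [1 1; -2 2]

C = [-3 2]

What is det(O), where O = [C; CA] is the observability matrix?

CA = [[-7, 1]]
Observability matrix O = [C; CA] = [[-3, 2], [-7, 1]]
det(O) = (-3)·1 - 2·(-7) = -3 - (-14) = 11
Since det(O) ≠ 0, rank(O) = 2 and the system is completely observable.

11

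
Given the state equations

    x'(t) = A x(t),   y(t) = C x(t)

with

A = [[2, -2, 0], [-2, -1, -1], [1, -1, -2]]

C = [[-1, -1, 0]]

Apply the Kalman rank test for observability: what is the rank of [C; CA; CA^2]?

CA = [[0, 3, 1]]
CA^2 = [[-5, -4, -5]]
Observability matrix O = [C; CA; CA^2] = [[-1, -1, 0], [0, 3, 1], [-5, -4, -5]]
det(O) = (-1)·(3·(-5) - 1·(-4)) - (-1)·(0·(-5) - 1·(-5)) + 0·(0·(-4) - 3·(-5)) = (-1)·(-11) - (-1)·5 + 0·15 = 16 ≠ 0, so rank(O) = 3.
rank(O) = 3 = n, so the pair (A, C) is completely observable.

3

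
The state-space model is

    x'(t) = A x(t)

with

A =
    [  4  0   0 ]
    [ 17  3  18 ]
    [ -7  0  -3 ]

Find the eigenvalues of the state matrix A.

det(sI - A) = s^3 - (tr A)s^2 + (M11 + M22 + M33)s - det A, where Mii is the 2×2 principal minor of A obtained by deleting row i and column i.
tr A = 4 + 3 + (-3) = 4; M11 = 3·(-3) - 18·0 = -9 - 0 = -9; M22 = 4·(-3) - 0·(-7) = -12 - 0 = -12; M33 = 4·3 - 0·17 = 12 - 0 = 12; sum of minors = -9.
det A = 4·(3·(-3) - 18·0) - 0·(17·(-3) - 18·(-7)) + 0·(17·0 - 3·(-7)) = 4·(-9) - 0·75 + 0·21 = -36.
So p(s) = det(sI - A) = s^3 - 4s^2 - 9s + 36.
Rational-root test: any integer root divides 36. Testing small divisors, s = -3 works: p(-3) = -27 + (-36) + 27 + 36 = 0, so (s + 3) is a factor.
Dividing, p(s) = (s + 3)(s^2 - 7s + 12).
Factor s^2 - 7s + 12: two numbers with sum 7 and product 12 are 4 and 3, so s^2 - 7s + 12 = (s - 4)(s - 3).
Hence p(s) = (s - 4) (s - 3) (s + 3), with roots -3, 3, 4.
At least one eigenvalue has non-negative real part, so the system is not asymptotically stable.

-3, 3, 4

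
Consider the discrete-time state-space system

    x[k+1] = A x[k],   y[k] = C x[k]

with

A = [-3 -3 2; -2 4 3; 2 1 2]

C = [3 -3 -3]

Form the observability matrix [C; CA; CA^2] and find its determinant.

3915

CA = [[-9, -24, -9]]
CA^2 = [[57, -78, -108]]
Observability matrix O = [C; CA; CA^2] = [[3, -3, -3], [-9, -24, -9], [57, -78, -108]]
Expanding along the first row, det(O) = 3·((-24)·(-108) - (-9)·(-78)) - (-3)·((-9)·(-108) - (-9)·57) + (-3)·((-9)·(-78) - (-24)·57) = 3·1890 - (-3)·1485 + (-3)·2070 = 3915
Since det(O) ≠ 0, rank(O) = 3 and the system is completely observable.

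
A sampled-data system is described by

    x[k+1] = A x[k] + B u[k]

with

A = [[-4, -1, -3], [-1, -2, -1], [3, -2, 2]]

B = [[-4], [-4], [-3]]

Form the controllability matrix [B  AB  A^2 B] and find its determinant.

-290

AB = [[29], [15], [-10]]
A^2B = [[-101], [-49], [37]]
Controllability matrix C = [B  AB  A^2B] = [[-4, 29, -101], [-4, 15, -49], [-3, -10, 37]]
Expanding along the first row, det(C) = (-4)·(15·37 - (-49)·(-10)) - 29·((-4)·37 - (-49)·(-3)) + (-101)·((-4)·(-10) - 15·(-3)) = (-4)·65 - 29·(-295) + (-101)·85 = -290
Since det(C) ≠ 0, rank(C) = 3 and the system is completely controllable.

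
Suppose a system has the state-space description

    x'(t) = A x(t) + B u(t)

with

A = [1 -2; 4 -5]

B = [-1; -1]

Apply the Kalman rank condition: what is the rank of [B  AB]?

AB = [[1], [1]]
Controllability matrix C = [B  AB] = [[-1, 1], [-1, 1]]
Every column of C is a scalar multiple of column 1 = [-1, -1] (multipliers 1, -1), so the columns span a one-dimensional space.
C ≠ 0, hence rank(C) = 1.
rank(C) = 1 < n = 2, so the pair (A, B) is not completely controllable.

1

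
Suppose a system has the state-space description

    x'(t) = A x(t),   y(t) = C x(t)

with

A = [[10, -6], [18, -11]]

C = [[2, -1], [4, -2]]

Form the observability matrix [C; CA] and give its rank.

1

CA = [[2, -1], [4, -2]]
Observability matrix O = [C; CA] = [[2, -1], [4, -2], [2, -1], [4, -2]]
Every row of O is a scalar multiple of row 1 = [2, -1] (multipliers 1, 2, 1, 2), so the rows span a one-dimensional space.
O ≠ 0, hence rank(O) = 1.
rank(O) = 1 < n = 2, so the pair (A, C) is not completely observable.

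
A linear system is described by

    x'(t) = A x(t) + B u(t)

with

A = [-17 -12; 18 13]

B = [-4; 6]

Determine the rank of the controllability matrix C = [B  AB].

1

AB = [[-4], [6]]
Controllability matrix C = [B  AB] = [[-4, -4], [6, 6]]
Every column of C is a scalar multiple of column 1 = [-4, 6] (multipliers 1, 1), so the columns span a one-dimensional space.
C ≠ 0, hence rank(C) = 1.
rank(C) = 1 < n = 2, so the pair (A, B) is not completely controllable.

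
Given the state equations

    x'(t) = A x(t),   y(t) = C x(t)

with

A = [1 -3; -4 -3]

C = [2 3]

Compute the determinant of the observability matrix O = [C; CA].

0

CA = [[-10, -15]]
Observability matrix O = [C; CA] = [[2, 3], [-10, -15]]
det(O) = 2·(-15) - 3·(-10) = -30 - (-30) = 0
Since det(O) = 0, rank(O) < 2 and the system is not completely observable.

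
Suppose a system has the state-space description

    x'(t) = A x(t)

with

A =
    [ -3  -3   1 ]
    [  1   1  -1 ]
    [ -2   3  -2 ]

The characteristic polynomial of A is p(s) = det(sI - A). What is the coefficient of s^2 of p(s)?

Expand det(sI - A) for the 3×3 matrix.
p(s) = s^3 + 4s^2 + 9s + 10.
(Check: constant term = det(-A) = (-1)^3 det A = 10; coefficient of s^2 = -tr A = 4.)
The coefficient of s^2 is 4.

4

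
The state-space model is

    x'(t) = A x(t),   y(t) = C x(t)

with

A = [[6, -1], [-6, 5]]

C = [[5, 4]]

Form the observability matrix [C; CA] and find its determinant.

51

CA = [[6, 15]]
Observability matrix O = [C; CA] = [[5, 4], [6, 15]]
det(O) = 5·15 - 4·6 = 75 - 24 = 51
Since det(O) ≠ 0, rank(O) = 2 and the system is completely observable.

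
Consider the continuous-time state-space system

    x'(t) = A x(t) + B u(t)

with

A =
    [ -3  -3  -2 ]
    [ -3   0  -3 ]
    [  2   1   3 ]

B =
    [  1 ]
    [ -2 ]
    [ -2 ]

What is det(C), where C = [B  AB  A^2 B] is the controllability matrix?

AB = [[7], [3], [-6]]
A^2B = [[-18], [-3], [-1]]
Controllability matrix C = [B  AB  A^2B] = [[1, 7, -18], [-2, 3, -3], [-2, -6, -1]]
Expanding along the first row, det(C) = 1·(3·(-1) - (-3)·(-6)) - 7·((-2)·(-1) - (-3)·(-2)) + (-18)·((-2)·(-6) - 3·(-2)) = 1·(-21) - 7·(-4) + (-18)·18 = -317
Since det(C) ≠ 0, rank(C) = 3 and the system is completely controllable.

-317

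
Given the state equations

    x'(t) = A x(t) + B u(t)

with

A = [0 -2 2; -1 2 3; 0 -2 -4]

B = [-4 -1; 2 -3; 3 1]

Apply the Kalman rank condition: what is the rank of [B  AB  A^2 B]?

AB = [[2, 8], [17, -2], [-16, 2]]
A^2B = [[-66, 8], [-16, -6], [30, -4]]
Controllability matrix C = [B  AB  A^2B] = [[-4, -1, 2, 8, -66, 8], [2, -3, 17, -2, -16, -6], [3, 1, -16, 2, 30, -4]]
Take the 3×3 submatrix of C formed by columns 1, 2, 3: [[-4, -1, 2], [2, -3, 17], [3, 1, -16]]. Its determinant is (-4)·((-3)·(-16) - 17·1) - (-1)·(2·(-16) - 17·3) + 2·(2·1 - (-3)·3) = (-4)·31 - (-1)·(-83) + 2·11 = -185 ≠ 0.
So rank(C) ≥ 3; since C has 3 rows, rank(C) = 3.
rank(C) = 3 = n, so the pair (A, B) is completely controllable.

3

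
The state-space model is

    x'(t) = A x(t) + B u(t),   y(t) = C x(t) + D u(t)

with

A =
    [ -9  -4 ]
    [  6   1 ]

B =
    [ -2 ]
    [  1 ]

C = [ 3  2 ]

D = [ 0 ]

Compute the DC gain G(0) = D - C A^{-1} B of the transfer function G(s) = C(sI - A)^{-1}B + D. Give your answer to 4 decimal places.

-0.8000

G(0) = C(-A)^{-1}B + D = -C A^{-1} B + D.
det A = 15, so A^{-1} = (1/15)·adj(A) = [[1/15, 4/15], [-2/5, -3/5]]
A^{-1} B = [2/15, 1/5]^T
C A^{-1} B = 4/5
G(0) = D - C A^{-1} B = 0 - (4/5) = -4/5 ≈ -0.8000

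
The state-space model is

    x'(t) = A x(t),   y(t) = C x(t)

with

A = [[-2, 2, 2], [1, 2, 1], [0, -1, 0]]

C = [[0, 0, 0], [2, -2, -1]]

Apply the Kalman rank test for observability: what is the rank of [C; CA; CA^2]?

CA = [[0, 0, 0], [-6, 1, 2]]
CA^2 = [[0, 0, 0], [13, -12, -11]]
Observability matrix O = [C; CA; CA^2] = [[0, 0, 0], [2, -2, -1], [0, 0, 0], [-6, 1, 2], [0, 0, 0], [13, -12, -11]]
Take the 3×3 submatrix of O formed by rows 2, 4, 6: [[2, -2, -1], [-6, 1, 2], [13, -12, -11]]. Its determinant is 2·(1·(-11) - 2·(-12)) - (-2)·((-6)·(-11) - 2·13) + (-1)·((-6)·(-12) - 1·13) = 2·13 - (-2)·40 + (-1)·59 = 47 ≠ 0.
So rank(O) ≥ 3; since O has 3 columns, rank(O) = 3.
rank(O) = 3 = n, so the pair (A, C) is completely observable.

3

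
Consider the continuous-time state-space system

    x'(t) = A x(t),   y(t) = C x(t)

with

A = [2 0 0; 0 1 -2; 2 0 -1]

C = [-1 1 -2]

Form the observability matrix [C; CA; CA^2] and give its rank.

3

CA = [[-6, 1, 0]]
CA^2 = [[-12, 1, -2]]
Observability matrix O = [C; CA; CA^2] = [[-1, 1, -2], [-6, 1, 0], [-12, 1, -2]]
det(O) = (-1)·(1·(-2) - 0·1) - 1·((-6)·(-2) - 0·(-12)) + (-2)·((-6)·1 - 1·(-12)) = (-1)·(-2) - 1·12 + (-2)·6 = -22 ≠ 0, so rank(O) = 3.
rank(O) = 3 = n, so the pair (A, C) is completely observable.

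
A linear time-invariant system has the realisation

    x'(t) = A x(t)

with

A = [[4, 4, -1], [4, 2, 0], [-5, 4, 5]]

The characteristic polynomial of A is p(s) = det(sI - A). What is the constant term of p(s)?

66

Expand det(sI - A) for the 3×3 matrix.
p(s) = s^3 - 11s^2 + 17s + 66.
(Check: constant term = det(-A) = (-1)^3 det A = 66; coefficient of s^2 = -tr A = -11.)
The constant term is 66.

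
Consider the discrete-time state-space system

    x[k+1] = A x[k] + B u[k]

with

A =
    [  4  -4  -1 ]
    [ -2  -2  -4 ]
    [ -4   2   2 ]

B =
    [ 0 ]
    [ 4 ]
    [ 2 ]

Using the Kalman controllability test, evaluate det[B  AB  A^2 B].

2288

AB = [[-18], [-16], [12]]
A^2B = [[-20], [20], [64]]
Controllability matrix C = [B  AB  A^2B] = [[0, -18, -20], [4, -16, 20], [2, 12, 64]]
Expanding along the first row, det(C) = 0·((-16)·64 - 20·12) - (-18)·(4·64 - 20·2) + (-20)·(4·12 - (-16)·2) = 0·(-1264) - (-18)·216 + (-20)·80 = 2288
Since det(C) ≠ 0, rank(C) = 3 and the system is completely controllable.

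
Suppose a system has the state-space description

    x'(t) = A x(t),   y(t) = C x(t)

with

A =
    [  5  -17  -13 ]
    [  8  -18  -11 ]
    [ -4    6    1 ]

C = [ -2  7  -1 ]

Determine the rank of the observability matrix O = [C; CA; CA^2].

2

CA = [[50, -98, -52]]
CA^2 = [[-326, 602, 376]]
Observability matrix O = [C; CA; CA^2] = [[-2, 7, -1], [50, -98, -52], [-326, 602, 376]]
The columns c1, c2, c3 of O are linearly dependent: 3·c1 + c2 + c3 = 0 (check each entry), so rank(O) ≤ 2.
The 2×2 minor from rows 1, 2, columns 1, 2 is (-2)·(-98) - 7·50 = 196 - 350 = -154 ≠ 0, so rank(O) = 2.
rank(O) = 2 < n = 3, so the pair (A, C) is not completely observable.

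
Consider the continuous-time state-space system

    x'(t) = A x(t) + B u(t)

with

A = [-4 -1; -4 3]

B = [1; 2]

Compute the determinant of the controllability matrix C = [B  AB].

AB = [[-6], [2]]
Controllability matrix C = [B  AB] = [[1, -6], [2, 2]]
det(C) = 1·2 - (-6)·2 = 2 - (-12) = 14
Since det(C) ≠ 0, rank(C) = 2 and the system is completely controllable.

14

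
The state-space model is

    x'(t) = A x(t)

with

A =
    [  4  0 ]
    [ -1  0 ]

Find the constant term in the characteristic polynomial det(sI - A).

For a 2×2 matrix, det(sI - A) = s^2 - (tr A)s + det A.
tr A = 4, det A = 0.
So p(s) = s^2 - 4s.
The constant term is 0.

0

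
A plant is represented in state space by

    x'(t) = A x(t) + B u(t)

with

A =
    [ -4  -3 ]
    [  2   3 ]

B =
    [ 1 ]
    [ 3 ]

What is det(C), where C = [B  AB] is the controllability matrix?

50

AB = [[-13], [11]]
Controllability matrix C = [B  AB] = [[1, -13], [3, 11]]
det(C) = 1·11 - (-13)·3 = 11 - (-39) = 50
Since det(C) ≠ 0, rank(C) = 2 and the system is completely controllable.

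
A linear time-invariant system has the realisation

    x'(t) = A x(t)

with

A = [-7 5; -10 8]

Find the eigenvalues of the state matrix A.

det(sI - A) = s^2 - (tr A)s + det A, with tr A = (-7) + 8 = 1 and det A = (-7)·8 - 5·(-10) = -56 - (-50) = -6.
So p(s) = det(sI - A) = s^2 - s - 6.
Factor s^2 - s - 6: two numbers with sum 1 and product -6 are 3 and -2, so s^2 - s - 6 = (s - 3)(s + 2).
Hence p(s) = (s - 3) (s + 2), with roots -2, 3.
At least one eigenvalue has non-negative real part, so the system is not asymptotically stable.

-2, 3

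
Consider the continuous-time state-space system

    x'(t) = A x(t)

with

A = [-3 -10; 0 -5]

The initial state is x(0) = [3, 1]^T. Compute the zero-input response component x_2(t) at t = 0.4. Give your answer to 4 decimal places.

0.1353

det(sI - A) = s^2 - (tr A)s + det A, with tr A = (-3) + (-5) = -8 and det A = (-3)·(-5) - (-10)·0 = 15 - 0 = 15.
So p(s) = det(sI - A) = s^2 + 8s + 15.
Factor s^2 + 8s + 15: two numbers with sum -8 and product 15 are -3 and -5, so s^2 + 8s + 15 = (s + 3)(s + 5).
Hence p(s) = (s + 3) (s + 5), with roots -5, -3.
The eigenvalues -5, -3 are distinct and real, so A is diagonalisable and x(t) = e^{At} x(0) = V diag(e^{λ_i t}) V^{-1} x(0), where the columns of V are the eigenvectors.
λ = -5: A - (-5)I = [[2, -10], [0, 0]]. Row 1 gives 2·v1 + (-10)·v2 = 0, so take v_1 = [5, 1]^T.
λ = -3: A - (-3)I = [[0, -10], [0, -2]]. Row 1 gives 0·v1 + (-10)·v2 = 0, so take v_2 = [1, 0]^T.
V = [v_1 v_2] = [[5, 1], [1, 0]] has det V = -1, so V^{-1} = adj(V)/det V = [[0, 1], [1, -5]].
Modal coordinates z(0) = V^{-1} x(0): 0·3 + 1·1 = 1; 1·3 + (-5)·1 = -2; so z(0) = [1, -2]^T.
x_2(t) = Σ_i (v_i)_2 · z_i(0) · e^{λ_i t} (row 2 of V times the modal terms).
x_2(0.4) = 1·1·e^{-5·0.4} + 0·(-2)·e^{-3·0.4} = 1·0.135335 + 0·0.301194 = 0.1353.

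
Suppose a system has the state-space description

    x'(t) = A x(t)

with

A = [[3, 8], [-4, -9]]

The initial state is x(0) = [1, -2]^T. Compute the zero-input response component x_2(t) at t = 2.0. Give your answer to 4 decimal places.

0.1352

det(sI - A) = s^2 - (tr A)s + det A, with tr A = 3 + (-9) = -6 and det A = 3·(-9) - 8·(-4) = -27 - (-32) = 5.
So p(s) = det(sI - A) = s^2 + 6s + 5.
Factor s^2 + 6s + 5: two numbers with sum -6 and product 5 are -1 and -5, so s^2 + 6s + 5 = (s + 1)(s + 5).
Hence p(s) = (s + 1) (s + 5), with roots -5, -1.
The eigenvalues -5, -1 are distinct and real, so A is diagonalisable and x(t) = e^{At} x(0) = V diag(e^{λ_i t}) V^{-1} x(0), where the columns of V are the eigenvectors.
λ = -5: A - (-5)I = [[8, 8], [-4, -4]]. Row 1 gives 8·v1 + 8·v2 = 0, so take v_1 = [-1, 1]^T.
λ = -1: A - (-1)I = [[4, 8], [-4, -8]]. Row 1 gives 4·v1 + 8·v2 = 0, so take v_2 = [-2, 1]^T.
V = [v_1 v_2] = [[-1, -2], [1, 1]] has det V = 1, so V^{-1} = adj(V)/det V = [[1, 2], [-1, -1]].
Modal coordinates z(0) = V^{-1} x(0): 1·1 + 2·(-2) = -3; (-1)·1 + (-1)·(-2) = 1; so z(0) = [-3, 1]^T.
x_2(t) = Σ_i (v_i)_2 · z_i(0) · e^{λ_i t} (row 2 of V times the modal terms).
x_2(2.0) = 1·(-3)·e^{-5·2.0} + 1·1·e^{-1·2.0} = (-3)·0.000045 + 1·0.135335 = 0.1352.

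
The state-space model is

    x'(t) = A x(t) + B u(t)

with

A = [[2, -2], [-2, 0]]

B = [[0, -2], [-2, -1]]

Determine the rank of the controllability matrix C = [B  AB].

AB = [[4, -2], [0, 4]]
Controllability matrix C = [B  AB] = [[0, -2, 4, -2], [-2, -1, 0, 4]]
Take the 2×2 submatrix of C formed by columns 1, 2: [[0, -2], [-2, -1]]. Its determinant is 0·(-1) - (-2)·(-2) = 0 - 4 = -4 ≠ 0.
So rank(C) ≥ 2; since C has 2 rows, rank(C) = 2.
rank(C) = 2 = n, so the pair (A, B) is completely controllable.

2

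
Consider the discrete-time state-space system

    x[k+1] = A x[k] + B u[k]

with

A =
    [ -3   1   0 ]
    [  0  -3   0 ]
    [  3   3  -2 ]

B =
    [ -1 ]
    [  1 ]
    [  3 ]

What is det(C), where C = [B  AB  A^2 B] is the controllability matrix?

-6

AB = [[4], [-3], [-6]]
A^2B = [[-15], [9], [15]]
Controllability matrix C = [B  AB  A^2B] = [[-1, 4, -15], [1, -3, 9], [3, -6, 15]]
Expanding along the first row, det(C) = (-1)·((-3)·15 - 9·(-6)) - 4·(1·15 - 9·3) + (-15)·(1·(-6) - (-3)·3) = (-1)·9 - 4·(-12) + (-15)·3 = -6
Since det(C) ≠ 0, rank(C) = 3 and the system is completely controllable.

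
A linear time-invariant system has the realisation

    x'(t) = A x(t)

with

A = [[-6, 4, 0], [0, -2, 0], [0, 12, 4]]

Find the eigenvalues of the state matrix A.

det(sI - A) = s^3 - (tr A)s^2 + (M11 + M22 + M33)s - det A, where Mii is the 2×2 principal minor of A obtained by deleting row i and column i.
tr A = (-6) + (-2) + 4 = -4; M11 = (-2)·4 - 0·12 = -8 - 0 = -8; M22 = (-6)·4 - 0·0 = -24 - 0 = -24; M33 = (-6)·(-2) - 4·0 = 12 - 0 = 12; sum of minors = -20.
det A = (-6)·((-2)·4 - 0·12) - 4·(0·4 - 0·0) + 0·(0·12 - (-2)·0) = (-6)·(-8) - 4·0 + 0·0 = 48.
So p(s) = det(sI - A) = s^3 + 4s^2 - 20s - 48.
Rational-root test: any integer root divides -48. Testing small divisors, s = -2 works: p(-2) = -8 + 16 + 40 + (-48) = 0, so (s + 2) is a factor.
Dividing, p(s) = (s + 2)(s^2 + 2s - 24).
Factor s^2 + 2s - 24: two numbers with sum -2 and product -24 are 4 and -6, so s^2 + 2s - 24 = (s - 4)(s + 6).
Hence p(s) = (s - 4) (s + 2) (s + 6), with roots -6, -2, 4.
At least one eigenvalue has non-negative real part, so the system is not asymptotically stable.

-6, -2, 4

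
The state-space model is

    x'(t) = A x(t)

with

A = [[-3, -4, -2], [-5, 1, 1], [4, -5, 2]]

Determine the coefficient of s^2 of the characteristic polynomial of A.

Expand det(sI - A) for the 3×3 matrix.
p(s) = s^3 - 14s + 119.
(Check: constant term = det(-A) = (-1)^3 det A = 119; coefficient of s^2 = -tr A = 0.)
The coefficient of s^2 is 0.

0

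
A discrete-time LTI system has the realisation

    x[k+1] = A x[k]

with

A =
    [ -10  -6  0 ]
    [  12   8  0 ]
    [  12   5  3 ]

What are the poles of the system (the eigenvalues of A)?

det(zI - A) = z^3 - (tr A)z^2 + (M11 + M22 + M33)z - det A, where Mii is the 2×2 principal minor of A obtained by deleting row i and column i.
tr A = (-10) + 8 + 3 = 1; M11 = 8·3 - 0·5 = 24 - 0 = 24; M22 = (-10)·3 - 0·12 = -30 - 0 = -30; M33 = (-10)·8 - (-6)·12 = -80 - (-72) = -8; sum of minors = -14.
det A = (-10)·(8·3 - 0·5) - (-6)·(12·3 - 0·12) + 0·(12·5 - 8·12) = (-10)·24 - (-6)·36 + 0·(-36) = -24.
So p(z) = det(zI - A) = z^3 - z^2 - 14z + 24.
Rational-root test: any integer root divides 24. Testing small divisors, z = 2 works: p(2) = 8 + (-4) + (-28) + 24 = 0, so (z - 2) is a factor.
Dividing, p(z) = (z - 2)(z^2 + z - 12).
Factor z^2 + z - 12: two numbers with sum -1 and product -12 are 3 and -4, so z^2 + z - 12 = (z - 3)(z + 4).
Hence p(z) = (z - 3) (z - 2) (z + 4), with roots -4, 2, 3.

-4, 2, 3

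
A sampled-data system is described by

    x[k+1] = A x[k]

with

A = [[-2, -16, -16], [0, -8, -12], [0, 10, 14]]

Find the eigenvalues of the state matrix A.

-2, 2, 4

det(zI - A) = z^3 - (tr A)z^2 + (M11 + M22 + M33)z - det A, where Mii is the 2×2 principal minor of A obtained by deleting row i and column i.
tr A = (-2) + (-8) + 14 = 4; M11 = (-8)·14 - (-12)·10 = -112 - (-120) = 8; M22 = (-2)·14 - (-16)·0 = -28 - 0 = -28; M33 = (-2)·(-8) - (-16)·0 = 16 - 0 = 16; sum of minors = -4.
det A = (-2)·((-8)·14 - (-12)·10) - (-16)·(0·14 - (-12)·0) + (-16)·(0·10 - (-8)·0) = (-2)·8 - (-16)·0 + (-16)·0 = -16.
So p(z) = det(zI - A) = z^3 - 4z^2 - 4z + 16.
Rational-root test: any integer root divides 16. Testing small divisors, z = -2 works: p(-2) = -8 + (-16) + 8 + 16 = 0, so (z + 2) is a factor.
Dividing, p(z) = (z + 2)(z^2 - 6z + 8).
Factor z^2 - 6z + 8: two numbers with sum 6 and product 8 are 4 and 2, so z^2 - 6z + 8 = (z - 4)(z - 2).
Hence p(z) = (z - 4) (z - 2) (z + 2), with roots -2, 2, 4.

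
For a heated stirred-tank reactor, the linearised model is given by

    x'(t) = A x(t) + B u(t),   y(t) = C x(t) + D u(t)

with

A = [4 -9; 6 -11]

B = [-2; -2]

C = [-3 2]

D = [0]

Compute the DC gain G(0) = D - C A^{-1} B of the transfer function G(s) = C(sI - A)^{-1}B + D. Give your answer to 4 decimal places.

0.4000

G(0) = C(-A)^{-1}B + D = -C A^{-1} B + D.
det A = 10, so A^{-1} = (1/10)·adj(A) = [[-11/10, 9/10], [-3/5, 2/5]]
A^{-1} B = [2/5, 2/5]^T
C A^{-1} B = -2/5
G(0) = D - C A^{-1} B = 0 - (-2/5) = 2/5 ≈ 0.4000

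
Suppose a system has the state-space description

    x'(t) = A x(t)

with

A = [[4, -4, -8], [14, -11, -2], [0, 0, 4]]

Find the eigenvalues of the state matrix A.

det(sI - A) = s^3 - (tr A)s^2 + (M11 + M22 + M33)s - det A, where Mii is the 2×2 principal minor of A obtained by deleting row i and column i.
tr A = 4 + (-11) + 4 = -3; M11 = (-11)·4 - (-2)·0 = -44 - 0 = -44; M22 = 4·4 - (-8)·0 = 16 - 0 = 16; M33 = 4·(-11) - (-4)·14 = -44 - (-56) = 12; sum of minors = -16.
det A = 4·((-11)·4 - (-2)·0) - (-4)·(14·4 - (-2)·0) + (-8)·(14·0 - (-11)·0) = 4·(-44) - (-4)·56 + (-8)·0 = 48.
So p(s) = det(sI - A) = s^3 + 3s^2 - 16s - 48.
Rational-root test: any integer root divides -48. Testing small divisors, s = -3 works: p(-3) = -27 + 27 + 48 + (-48) = 0, so (s + 3) is a factor.
Dividing, p(s) = (s + 3)(s^2 - 16).
Factor s^2 - 16: two numbers with sum 0 and product -16 are 4 and -4, so s^2 - 16 = (s - 4)(s + 4).
Hence p(s) = (s - 4) (s + 3) (s + 4), with roots -4, -3, 4.
At least one eigenvalue has non-negative real part, so the system is not asymptotically stable.

-4, -3, 4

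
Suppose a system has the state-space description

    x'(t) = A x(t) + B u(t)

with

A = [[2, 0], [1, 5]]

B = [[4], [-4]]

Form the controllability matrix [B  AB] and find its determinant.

AB = [[8], [-16]]
Controllability matrix C = [B  AB] = [[4, 8], [-4, -16]]
det(C) = 4·(-16) - 8·(-4) = -64 - (-32) = -32
Since det(C) ≠ 0, rank(C) = 2 and the system is completely controllable.

-32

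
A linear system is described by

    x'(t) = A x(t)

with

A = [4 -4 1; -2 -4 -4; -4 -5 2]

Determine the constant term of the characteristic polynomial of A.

Expand det(sI - A) for the 3×3 matrix.
p(s) = s^3 - 2s^2 - 40s + 198.
(Check: constant term = det(-A) = (-1)^3 det A = 198; coefficient of s^2 = -tr A = -2.)
The constant term is 198.

198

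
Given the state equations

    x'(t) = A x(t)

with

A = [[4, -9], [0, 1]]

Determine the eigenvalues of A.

det(sI - A) = s^2 - (tr A)s + det A, with tr A = 4 + 1 = 5 and det A = 4·1 - (-9)·0 = 4 - 0 = 4.
So p(s) = det(sI - A) = s^2 - 5s + 4.
Factor s^2 - 5s + 4: two numbers with sum 5 and product 4 are 4 and 1, so s^2 - 5s + 4 = (s - 4)(s - 1).
Hence p(s) = (s - 4) (s - 1), with roots 1, 4.
At least one eigenvalue has non-negative real part, so the system is not asymptotically stable.

1, 4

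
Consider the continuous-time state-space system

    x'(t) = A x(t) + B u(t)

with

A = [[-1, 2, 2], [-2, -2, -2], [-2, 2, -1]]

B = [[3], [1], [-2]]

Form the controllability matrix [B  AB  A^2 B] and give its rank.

3

AB = [[-5], [-4], [-2]]
A^2B = [[-7], [22], [4]]
Controllability matrix C = [B  AB  A^2B] = [[3, -5, -7], [1, -4, 22], [-2, -2, 4]]
det(C) = 3·((-4)·4 - 22·(-2)) - (-5)·(1·4 - 22·(-2)) + (-7)·(1·(-2) - (-4)·(-2)) = 3·28 - (-5)·48 + (-7)·(-10) = 394 ≠ 0, so rank(C) = 3.
rank(C) = 3 = n, so the pair (A, B) is completely controllable.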